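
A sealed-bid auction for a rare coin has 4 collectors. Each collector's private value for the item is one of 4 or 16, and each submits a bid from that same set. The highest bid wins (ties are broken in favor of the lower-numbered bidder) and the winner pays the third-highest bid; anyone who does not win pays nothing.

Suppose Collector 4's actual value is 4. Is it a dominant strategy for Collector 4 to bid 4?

Check each profile of the others' bids and compare truth against every alternative bid.
Others bid (4, 4, 4): truth gives 0, best alternative gives 0.
Others bid (4, 4, 16): truth gives 0, best alternative gives 0.
Others bid (4, 16, 4): truth gives 0, best alternative gives 0.
Others bid (4, 16, 16): truth gives 0, best alternative gives 0.
Others bid (16, 4, 4): truth gives 0, best alternative gives 0.
Others bid (16, 4, 16): truth gives 0, best alternative gives 0.
(Remaining 2 profiles checked similarly; truth is weakly best in each.)
In every case the truthful bid is at least as good as any alternative, so it is a dominant strategy.

Yes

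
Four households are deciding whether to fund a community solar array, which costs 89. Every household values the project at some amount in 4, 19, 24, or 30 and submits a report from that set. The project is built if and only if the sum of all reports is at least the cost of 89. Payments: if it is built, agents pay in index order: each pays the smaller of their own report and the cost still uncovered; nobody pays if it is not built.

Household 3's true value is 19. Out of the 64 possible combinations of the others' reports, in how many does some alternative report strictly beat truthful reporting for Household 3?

Others report (30, 30, 30): truth gives 0; report 4 gives 15 > 0. Violating.
Others report (4, 4, 4): truth gives 0; no alternative beats it.
Others report (4, 4, 19): truth gives 0; no alternative beats it.
(Checking all 64 profiles: 1 has a profitable deviation, 63 do not.)

1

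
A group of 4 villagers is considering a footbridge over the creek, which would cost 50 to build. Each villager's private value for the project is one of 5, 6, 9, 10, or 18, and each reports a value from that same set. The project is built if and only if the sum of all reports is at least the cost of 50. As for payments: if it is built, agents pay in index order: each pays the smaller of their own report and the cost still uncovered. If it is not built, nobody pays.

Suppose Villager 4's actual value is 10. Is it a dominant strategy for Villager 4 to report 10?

Check each profile of the others' reports and compare truth against every alternative report.
Others report (18, 18, 18): truth gives 10, best alternative gives 10.
Others report (10, 18, 18): truth gives 6, best alternative gives 6.
Others report (18, 10, 18): truth gives 6, best alternative gives 6.
Others report (18, 18, 10): truth gives 6, best alternative gives 6.
Others report (9, 18, 18): truth gives 5, best alternative gives 5.
Others report (18, 9, 18): truth gives 5, best alternative gives 5.
(Remaining 119 profiles checked similarly; truth is weakly best in each.)
In every case the truthful report is at least as good as any alternative, so it is a dominant strategy.

Yes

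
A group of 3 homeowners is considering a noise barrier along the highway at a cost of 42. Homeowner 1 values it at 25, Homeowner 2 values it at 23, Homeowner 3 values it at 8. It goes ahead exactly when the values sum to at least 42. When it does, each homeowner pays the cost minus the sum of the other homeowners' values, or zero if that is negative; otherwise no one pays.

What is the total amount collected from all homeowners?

20

Total value 56 ≥ cost 42, so it is built.
Homeowner 1: others sum to 31; max(0, 42 - 31) = 11.
Homeowner 2: others sum to 33; max(0, 42 - 33) = 9.
Homeowner 3: others sum to 48; max(0, 42 - 48) = 0.
Total collected = 11 + 9 + 0 = 20.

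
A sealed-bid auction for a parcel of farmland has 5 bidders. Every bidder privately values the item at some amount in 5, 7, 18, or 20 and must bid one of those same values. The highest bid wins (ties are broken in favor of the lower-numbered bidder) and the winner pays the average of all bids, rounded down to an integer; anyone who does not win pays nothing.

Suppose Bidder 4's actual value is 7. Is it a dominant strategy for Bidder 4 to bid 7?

Check each profile of the others' bids and compare truth against every alternative bid.
Others bid (5, 5, 5, 5): truth gives 2, best alternative gives 0.
Others bid (5, 5, 5, 7): truth gives 2, best alternative gives 0.
Others bid (5, 5, 5, 18): truth gives 0, best alternative gives 0.
Others bid (5, 5, 5, 20): truth gives 0, best alternative gives 0.
Others bid (5, 5, 7, 5): truth gives 0, best alternative gives 0.
Others bid (5, 5, 7, 7): truth gives 0, best alternative gives 0.
(Remaining 250 profiles checked similarly; truth is weakly best in each.)
In every case the truthful bid is at least as good as any alternative, so it is a dominant strategy.

Yes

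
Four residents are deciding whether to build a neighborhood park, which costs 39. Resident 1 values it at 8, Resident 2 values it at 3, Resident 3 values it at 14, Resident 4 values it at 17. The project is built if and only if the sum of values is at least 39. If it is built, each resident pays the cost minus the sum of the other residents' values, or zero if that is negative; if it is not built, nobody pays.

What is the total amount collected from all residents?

Total value 42 ≥ cost 39, so it is built.
Resident 1: others sum to 34; max(0, 39 - 34) = 5.
Resident 2: others sum to 39; max(0, 39 - 39) = 0.
Resident 3: others sum to 28; max(0, 39 - 28) = 11.
Resident 4: others sum to 25; max(0, 39 - 25) = 14.
Total collected = 5 + 0 + 11 + 14 = 30.

30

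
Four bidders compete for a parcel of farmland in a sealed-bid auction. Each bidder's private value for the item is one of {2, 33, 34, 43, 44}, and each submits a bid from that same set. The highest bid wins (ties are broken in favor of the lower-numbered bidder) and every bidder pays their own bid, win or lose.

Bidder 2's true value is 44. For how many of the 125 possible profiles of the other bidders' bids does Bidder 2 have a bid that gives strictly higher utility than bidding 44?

Others bid (2, 2, 2): truth gives 0; bid 33 gives 11 > 0. Violating.
Others bid (2, 2, 33): truth gives 0; bid 33 gives 11 > 0. Violating.
Others bid (2, 2, 34): truth gives 0; bid 34 gives 10 > 0. Violating.
Others bid (2, 2, 43): truth gives 0; bid 43 gives 1 > 0. Violating.
Others bid (2, 2, 44): truth gives 0; no alternative beats it.
Others bid (2, 33, 44): truth gives 0; no alternative beats it.
(Checking all 125 profiles: 73 have a profitable deviation, 52 do not.)

73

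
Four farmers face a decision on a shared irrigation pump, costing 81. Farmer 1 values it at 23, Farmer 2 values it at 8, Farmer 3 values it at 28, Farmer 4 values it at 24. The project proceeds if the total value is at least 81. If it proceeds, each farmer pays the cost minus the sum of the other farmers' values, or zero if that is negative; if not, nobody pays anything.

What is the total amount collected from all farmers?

75

Total value 83 ≥ cost 81, so it is built.
Farmer 1: others sum to 60; max(0, 81 - 60) = 21.
Farmer 2: others sum to 75; max(0, 81 - 75) = 6.
Farmer 3: others sum to 55; max(0, 81 - 55) = 26.
Farmer 4: others sum to 59; max(0, 81 - 59) = 22.
Total collected = 21 + 6 + 26 + 22 = 75.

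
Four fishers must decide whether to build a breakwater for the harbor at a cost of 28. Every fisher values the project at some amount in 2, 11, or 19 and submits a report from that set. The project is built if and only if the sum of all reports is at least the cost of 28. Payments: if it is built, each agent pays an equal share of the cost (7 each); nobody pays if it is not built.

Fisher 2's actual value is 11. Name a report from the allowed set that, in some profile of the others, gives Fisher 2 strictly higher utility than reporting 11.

Suppose Fisher 1 reports 2, Fisher 3 reports 2 and Fisher 4 reports 11.
Report 11: project not built, utility 0.
Report 19: project built, pays 7, utility 11 - 7 = 4.
So reporting 19 beats truth here (4 > 0).

19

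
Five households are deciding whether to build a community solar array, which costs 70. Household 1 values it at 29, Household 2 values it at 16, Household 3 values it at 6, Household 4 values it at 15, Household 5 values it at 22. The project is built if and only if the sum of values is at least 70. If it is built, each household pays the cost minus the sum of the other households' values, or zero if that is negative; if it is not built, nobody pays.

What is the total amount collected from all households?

Total value 88 ≥ cost 70, so it is built.
Household 1: others sum to 59; max(0, 70 - 59) = 11.
Household 2: others sum to 72; max(0, 70 - 72) = 0.
Household 3: others sum to 82; max(0, 70 - 82) = 0.
Household 4: others sum to 73; max(0, 70 - 73) = 0.
Household 5: others sum to 66; max(0, 70 - 66) = 4.
Total collected = 11 + 0 + 0 + 0 + 4 = 15.

15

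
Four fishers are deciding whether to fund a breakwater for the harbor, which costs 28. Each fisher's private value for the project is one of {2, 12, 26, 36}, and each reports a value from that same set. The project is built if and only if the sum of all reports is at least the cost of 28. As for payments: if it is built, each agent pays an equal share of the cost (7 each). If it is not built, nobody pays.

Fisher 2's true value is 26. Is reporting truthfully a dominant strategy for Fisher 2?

Yes

Check each profile of the others' reports and compare truth against every alternative report.
Others report (2, 2, 2): truth gives 19, best alternative gives 19.
Others report (2, 2, 12): truth gives 19, best alternative gives 19.
Others report (2, 2, 26): truth gives 19, best alternative gives 19.
Others report (2, 2, 36): truth gives 19, best alternative gives 19.
Others report (2, 12, 2): truth gives 19, best alternative gives 19.
Others report (2, 12, 12): truth gives 19, best alternative gives 19.
(Remaining 58 profiles checked similarly; truth is weakly best in each.)
In every case the truthful report is at least as good as any alternative, so it is a dominant strategy.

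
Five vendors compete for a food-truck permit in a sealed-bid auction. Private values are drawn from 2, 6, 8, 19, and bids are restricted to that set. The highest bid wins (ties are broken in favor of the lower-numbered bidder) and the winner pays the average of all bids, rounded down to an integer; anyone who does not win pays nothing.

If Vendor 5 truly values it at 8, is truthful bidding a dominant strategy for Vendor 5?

Consider the case where Vendor 1 bids 2, Vendor 2 bids 2, Vendor 3 bids 2 and Vendor 4 bids 2.
Truthful bid 8: wins, pays 3, utility 8 - 3 = 5.
Bid 6 instead: wins, pays 2, utility 8 - 2 = 6.
Since 6 > 5, bidding 6 is strictly better here, so truthful bidding is not dominant.

No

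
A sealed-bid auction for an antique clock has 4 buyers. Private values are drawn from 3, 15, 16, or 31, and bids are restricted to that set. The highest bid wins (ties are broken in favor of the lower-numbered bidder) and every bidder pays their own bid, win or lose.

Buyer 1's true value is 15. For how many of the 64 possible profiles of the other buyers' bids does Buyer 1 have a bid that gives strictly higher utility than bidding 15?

57

Others bid (3, 3, 3): truth gives 0; bid 3 gives 12 > 0. Violating.
Others bid (3, 3, 16): truth gives -15; bid 16 gives -1 > -15. Violating.
Others bid (3, 3, 31): truth gives -15; bid 3 gives -3 > -15. Violating.
Others bid (3, 15, 16): truth gives -15; bid 16 gives -1 > -15. Violating.
Others bid (3, 3, 15): truth gives 0; no alternative beats it.
Others bid (3, 15, 3): truth gives 0; no alternative beats it.
(Checking all 64 profiles: 57 have a profitable deviation, 7 do not.)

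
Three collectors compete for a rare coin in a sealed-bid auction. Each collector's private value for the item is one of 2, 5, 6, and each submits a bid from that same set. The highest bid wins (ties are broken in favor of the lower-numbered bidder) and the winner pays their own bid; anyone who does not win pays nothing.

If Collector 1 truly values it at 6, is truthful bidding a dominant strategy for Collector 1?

No

Consider the case where Collector 2 bids 2 and Collector 3 bids 2.
Truthful bid 6: wins, pays 6, utility 6 - 6 = 0.
Bid 2 instead: wins, pays 2, utility 6 - 2 = 4.
Since 4 > 0, bidding 2 is strictly better here, so truthful bidding is not dominant.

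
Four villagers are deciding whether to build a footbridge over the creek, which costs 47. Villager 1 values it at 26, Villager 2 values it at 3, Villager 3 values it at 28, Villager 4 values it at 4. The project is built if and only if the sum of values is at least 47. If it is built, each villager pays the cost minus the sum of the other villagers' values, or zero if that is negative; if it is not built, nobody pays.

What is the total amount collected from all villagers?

Total value 61 ≥ cost 47, so it is built.
Villager 1: others sum to 35; max(0, 47 - 35) = 12.
Villager 2: others sum to 58; max(0, 47 - 58) = 0.
Villager 3: others sum to 33; max(0, 47 - 33) = 14.
Villager 4: others sum to 57; max(0, 47 - 57) = 0.
Total collected = 12 + 0 + 14 + 0 = 26.

26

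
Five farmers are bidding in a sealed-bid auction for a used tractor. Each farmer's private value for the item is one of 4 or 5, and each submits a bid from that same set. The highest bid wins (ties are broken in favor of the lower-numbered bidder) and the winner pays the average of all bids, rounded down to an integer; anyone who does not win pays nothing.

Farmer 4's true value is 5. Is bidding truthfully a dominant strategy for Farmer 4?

Check each profile of the others' bids and compare truth against every alternative bid.
Others bid (4, 4, 4, 4): truth gives 1, best alternative gives 0.
Others bid (4, 4, 4, 5): truth gives 1, best alternative gives 0.
Others bid (4, 4, 5, 4): truth gives 0, best alternative gives 0.
Others bid (4, 4, 5, 5): truth gives 0, best alternative gives 0.
Others bid (4, 5, 4, 4): truth gives 0, best alternative gives 0.
Others bid (4, 5, 4, 5): truth gives 0, best alternative gives 0.
(Remaining 10 profiles checked similarly; truth is weakly best in each.)
In every case the truthful bid is at least as good as any alternative, so it is a dominant strategy.

Yes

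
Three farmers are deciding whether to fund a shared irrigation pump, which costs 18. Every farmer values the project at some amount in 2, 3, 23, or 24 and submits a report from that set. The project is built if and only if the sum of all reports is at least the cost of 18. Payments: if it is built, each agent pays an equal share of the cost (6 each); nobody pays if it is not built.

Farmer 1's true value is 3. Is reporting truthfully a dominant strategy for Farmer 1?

Check each profile of the others' reports and compare truth against every alternative report.
Others report (2, 23): truth gives -3, best alternative gives -3.
Others report (2, 24): truth gives -3, best alternative gives -3.
Others report (3, 23): truth gives -3, best alternative gives -3.
Others report (3, 24): truth gives -3, best alternative gives -3.
Others report (23, 2): truth gives -3, best alternative gives -3.
Others report (23, 3): truth gives -3, best alternative gives -3.
(Remaining 10 profiles checked similarly; truth is weakly best in each.)
In every case the truthful report is at least as good as any alternative, so it is a dominant strategy.

Yes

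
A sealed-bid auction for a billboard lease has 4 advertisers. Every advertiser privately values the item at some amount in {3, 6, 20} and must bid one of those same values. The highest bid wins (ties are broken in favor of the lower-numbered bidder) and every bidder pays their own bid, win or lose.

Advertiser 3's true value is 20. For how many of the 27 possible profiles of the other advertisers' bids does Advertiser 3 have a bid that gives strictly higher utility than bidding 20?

Others bid (3, 3, 3): truth gives 0; bid 6 gives 14 > 0. Violating.
Others bid (3, 3, 6): truth gives 0; bid 6 gives 14 > 0. Violating.
Others bid (3, 20, 3): truth gives -20; bid 3 gives -3 > -20. Violating.
Others bid (3, 20, 6): truth gives -20; bid 3 gives -3 > -20. Violating.
Others bid (3, 3, 20): truth gives 0; no alternative beats it.
Others bid (3, 6, 3): truth gives 0; no alternative beats it.
(Checking all 27 profiles: 17 have a profitable deviation, 10 do not.)

17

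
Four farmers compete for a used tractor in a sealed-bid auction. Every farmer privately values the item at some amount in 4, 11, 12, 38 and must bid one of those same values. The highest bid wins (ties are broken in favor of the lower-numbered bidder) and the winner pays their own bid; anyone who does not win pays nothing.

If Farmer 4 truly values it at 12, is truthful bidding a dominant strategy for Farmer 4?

Consider the case where Farmer 1 bids 4, Farmer 2 bids 4 and Farmer 3 bids 4.
Truthful bid 12: wins, pays 12, utility 12 - 12 = 0.
Bid 11 instead: wins, pays 11, utility 12 - 11 = 1.
Since 1 > 0, bidding 11 is strictly better here, so truthful bidding is not dominant.

No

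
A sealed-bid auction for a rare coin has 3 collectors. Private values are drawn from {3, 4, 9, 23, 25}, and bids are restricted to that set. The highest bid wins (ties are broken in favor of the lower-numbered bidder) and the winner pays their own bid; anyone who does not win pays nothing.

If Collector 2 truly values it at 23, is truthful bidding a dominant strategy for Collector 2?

No

Consider the case where Collector 1 bids 3 and Collector 3 bids 3.
Truthful bid 23: wins, pays 23, utility 23 - 23 = 0.
Bid 4 instead: wins, pays 4, utility 23 - 4 = 19.
Since 19 > 0, bidding 4 is strictly better here, so truthful bidding is not dominant.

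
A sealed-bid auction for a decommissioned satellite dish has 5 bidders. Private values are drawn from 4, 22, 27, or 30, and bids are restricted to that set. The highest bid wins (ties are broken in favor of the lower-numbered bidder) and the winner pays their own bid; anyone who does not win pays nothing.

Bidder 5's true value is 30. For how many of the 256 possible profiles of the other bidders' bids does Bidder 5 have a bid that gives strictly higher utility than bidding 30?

Others bid (4, 4, 4, 4): truth gives 0; bid 22 gives 8 > 0. Violating.
Others bid (4, 4, 4, 22): truth gives 0; bid 27 gives 3 > 0. Violating.
Others bid (4, 4, 22, 4): truth gives 0; bid 27 gives 3 > 0. Violating.
Others bid (4, 4, 22, 22): truth gives 0; bid 27 gives 3 > 0. Violating.
Others bid (4, 4, 4, 27): truth gives 0; no alternative beats it.
Others bid (4, 4, 4, 30): truth gives 0; no alternative beats it.
(Checking all 256 profiles: 16 have a profitable deviation, 240 do not.)

16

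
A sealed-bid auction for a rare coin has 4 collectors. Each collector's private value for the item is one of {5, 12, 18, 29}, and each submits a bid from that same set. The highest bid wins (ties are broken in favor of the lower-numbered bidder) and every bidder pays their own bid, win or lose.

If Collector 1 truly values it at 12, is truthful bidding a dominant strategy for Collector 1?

Consider the case where Collector 2 bids 5, Collector 3 bids 5 and Collector 4 bids 5.
Truthful bid 12: wins, pays 12, utility 12 - 12 = 0.
Bid 5 instead: wins, pays 5, utility 12 - 5 = 7.
Since 7 > 0, bidding 5 is strictly better here, so truthful bidding is not dominant.

No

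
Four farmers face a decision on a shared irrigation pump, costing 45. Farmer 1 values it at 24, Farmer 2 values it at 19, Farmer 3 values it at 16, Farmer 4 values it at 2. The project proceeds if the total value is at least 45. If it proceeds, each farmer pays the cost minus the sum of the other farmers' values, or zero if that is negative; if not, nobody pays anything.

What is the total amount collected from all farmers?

Total value 61 ≥ cost 45, so it is built.
Farmer 1: others sum to 37; max(0, 45 - 37) = 8.
Farmer 2: others sum to 42; max(0, 45 - 42) = 3.
Farmer 3: others sum to 45; max(0, 45 - 45) = 0.
Farmer 4: others sum to 59; max(0, 45 - 59) = 0.
Total collected = 8 + 3 + 0 + 0 = 11.

11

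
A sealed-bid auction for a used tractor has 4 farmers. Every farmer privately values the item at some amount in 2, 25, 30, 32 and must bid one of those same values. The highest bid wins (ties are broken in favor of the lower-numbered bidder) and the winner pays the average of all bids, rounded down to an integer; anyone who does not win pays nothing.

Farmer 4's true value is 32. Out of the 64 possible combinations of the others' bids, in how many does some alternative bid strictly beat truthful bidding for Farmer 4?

Others bid (2, 2, 2): truth gives 23; bid 25 gives 25 > 23. Violating.
Others bid (2, 2, 25): truth gives 17; bid 30 gives 18 > 17. Violating.
Others bid (2, 25, 2): truth gives 17; bid 30 gives 18 > 17. Violating.
Others bid (2, 25, 25): truth gives 11; bid 30 gives 12 > 11. Violating.
Others bid (2, 2, 30): truth gives 16; no alternative beats it.
Others bid (2, 2, 32): truth gives 0; no alternative beats it.
(Checking all 64 profiles: 7 have a profitable deviation, 57 do not.)

7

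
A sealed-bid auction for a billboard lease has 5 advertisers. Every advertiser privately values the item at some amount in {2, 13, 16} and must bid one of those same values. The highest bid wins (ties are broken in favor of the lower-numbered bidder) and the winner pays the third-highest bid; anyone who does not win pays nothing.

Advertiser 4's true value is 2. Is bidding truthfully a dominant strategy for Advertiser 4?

Check each profile of the others' bids and compare truth against every alternative bid.
Others bid (2, 2, 2, 2): truth gives 0, best alternative gives 0.
Others bid (2, 2, 2, 13): truth gives 0, best alternative gives 0.
Others bid (2, 2, 2, 16): truth gives 0, best alternative gives 0.
Others bid (2, 2, 13, 2): truth gives 0, best alternative gives 0.
Others bid (2, 2, 13, 13): truth gives 0, best alternative gives 0.
Others bid (2, 2, 13, 16): truth gives 0, best alternative gives 0.
(Remaining 75 profiles checked similarly; truth is weakly best in each.)
In every case the truthful bid is at least as good as any alternative, so it is a dominant strategy.

Yes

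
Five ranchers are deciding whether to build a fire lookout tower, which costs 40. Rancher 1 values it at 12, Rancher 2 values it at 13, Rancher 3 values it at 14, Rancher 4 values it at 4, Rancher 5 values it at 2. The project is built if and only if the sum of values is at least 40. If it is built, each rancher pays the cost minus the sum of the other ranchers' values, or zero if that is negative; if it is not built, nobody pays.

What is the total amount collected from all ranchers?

Total value 45 ≥ cost 40, so it is built.
Rancher 1: others sum to 33; max(0, 40 - 33) = 7.
Rancher 2: others sum to 32; max(0, 40 - 32) = 8.
Rancher 3: others sum to 31; max(0, 40 - 31) = 9.
Rancher 4: others sum to 41; max(0, 40 - 41) = 0.
Rancher 5: others sum to 43; max(0, 40 - 43) = 0.
Total collected = 7 + 8 + 9 + 0 + 0 = 24.

24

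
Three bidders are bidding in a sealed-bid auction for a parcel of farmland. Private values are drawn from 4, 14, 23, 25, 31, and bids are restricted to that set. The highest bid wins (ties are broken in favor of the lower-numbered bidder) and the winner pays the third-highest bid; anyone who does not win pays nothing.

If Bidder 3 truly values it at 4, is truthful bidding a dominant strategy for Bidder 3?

Check each profile of the others' bids and compare truth against every alternative bid.
Others bid (4, 4): truth gives 0, best alternative gives 0.
Others bid (4, 14): truth gives 0, best alternative gives 0.
Others bid (4, 23): truth gives 0, best alternative gives 0.
Others bid (4, 25): truth gives 0, best alternative gives 0.
Others bid (4, 31): truth gives 0, best alternative gives 0.
Others bid (14, 4): truth gives 0, best alternative gives 0.
(Remaining 19 profiles checked similarly; truth is weakly best in each.)
In every case the truthful bid is at least as good as any alternative, so it is a dominant strategy.

Yes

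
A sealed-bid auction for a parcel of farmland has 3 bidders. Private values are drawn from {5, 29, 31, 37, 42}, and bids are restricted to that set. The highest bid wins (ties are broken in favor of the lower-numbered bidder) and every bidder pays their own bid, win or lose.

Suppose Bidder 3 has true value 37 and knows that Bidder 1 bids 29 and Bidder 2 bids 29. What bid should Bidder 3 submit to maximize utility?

31

Bid 5: loses but pays 5, utility -5.
Bid 29: loses but pays 29, utility -29.
Bid 31: wins, pays 31, utility 37 - 31 = 6.
Bid 37: wins, pays 37, utility 37 - 37 = 0.
Bid 42: wins, pays 42, utility 37 - 42 = -5.
The best choice is 31 with utility 6.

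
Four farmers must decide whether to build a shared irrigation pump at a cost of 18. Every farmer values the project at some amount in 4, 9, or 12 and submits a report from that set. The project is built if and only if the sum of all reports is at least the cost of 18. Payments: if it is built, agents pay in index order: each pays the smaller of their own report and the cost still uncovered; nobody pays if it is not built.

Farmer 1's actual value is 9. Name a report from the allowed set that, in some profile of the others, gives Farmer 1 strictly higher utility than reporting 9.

Suppose Farmer 2 reports 4, Farmer 3 reports 4 and Farmer 4 reports 9.
Report 9: project built, pays 9, utility 9 - 9 = 0.
Report 4: project built, pays 4, utility 9 - 4 = 5.
So reporting 4 beats truth here (5 > 0).

4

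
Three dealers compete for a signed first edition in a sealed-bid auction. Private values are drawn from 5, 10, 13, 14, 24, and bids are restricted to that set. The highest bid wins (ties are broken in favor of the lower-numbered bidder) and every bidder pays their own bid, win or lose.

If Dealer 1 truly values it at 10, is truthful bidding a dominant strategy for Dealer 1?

Consider the case where Dealer 2 bids 5 and Dealer 3 bids 5.
Truthful bid 10: wins, pays 10, utility 10 - 10 = 0.
Bid 5 instead: wins, pays 5, utility 10 - 5 = 5.
Since 5 > 0, bidding 5 is strictly better here, so truthful bidding is not dominant.

No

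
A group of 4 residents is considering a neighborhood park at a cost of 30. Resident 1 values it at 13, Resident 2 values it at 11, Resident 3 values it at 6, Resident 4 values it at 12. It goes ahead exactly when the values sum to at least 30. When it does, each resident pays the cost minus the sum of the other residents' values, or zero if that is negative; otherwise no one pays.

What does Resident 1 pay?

1

Total value 42 ≥ cost 30, so the project is built.
The other residents' values sum to 29.
Cost minus that sum is 30 - 29 = 1.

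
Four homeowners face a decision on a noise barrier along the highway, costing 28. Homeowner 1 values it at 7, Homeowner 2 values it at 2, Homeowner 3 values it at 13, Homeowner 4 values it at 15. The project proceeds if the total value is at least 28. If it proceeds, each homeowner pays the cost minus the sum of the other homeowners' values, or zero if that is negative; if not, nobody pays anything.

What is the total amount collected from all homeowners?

10

Total value 37 ≥ cost 28, so it is built.
Homeowner 1: others sum to 30; max(0, 28 - 30) = 0.
Homeowner 2: others sum to 35; max(0, 28 - 35) = 0.
Homeowner 3: others sum to 24; max(0, 28 - 24) = 4.
Homeowner 4: others sum to 22; max(0, 28 - 22) = 6.
Total collected = 0 + 0 + 4 + 6 = 10.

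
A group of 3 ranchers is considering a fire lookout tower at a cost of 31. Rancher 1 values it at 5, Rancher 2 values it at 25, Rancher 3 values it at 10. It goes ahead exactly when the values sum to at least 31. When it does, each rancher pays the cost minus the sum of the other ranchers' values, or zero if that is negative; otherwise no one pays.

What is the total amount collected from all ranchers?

Total value 40 ≥ cost 31, so it is built.
Rancher 1: others sum to 35; max(0, 31 - 35) = 0.
Rancher 2: others sum to 15; max(0, 31 - 15) = 16.
Rancher 3: others sum to 30; max(0, 31 - 30) = 1.
Total collected = 0 + 16 + 1 = 17.

17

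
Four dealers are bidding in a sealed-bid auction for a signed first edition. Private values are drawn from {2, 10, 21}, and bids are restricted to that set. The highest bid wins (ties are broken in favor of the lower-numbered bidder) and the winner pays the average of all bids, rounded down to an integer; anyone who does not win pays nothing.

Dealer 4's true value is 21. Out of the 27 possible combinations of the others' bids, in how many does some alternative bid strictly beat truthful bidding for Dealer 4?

Others bid (2, 2, 2): truth gives 15; bid 10 gives 17 > 15. Violating.
Others bid (2, 2, 10): truth gives 13; no alternative beats it.
Others bid (2, 2, 21): truth gives 0; no alternative beats it.
(Checking all 27 profiles: 1 has a profitable deviation, 26 do not.)

1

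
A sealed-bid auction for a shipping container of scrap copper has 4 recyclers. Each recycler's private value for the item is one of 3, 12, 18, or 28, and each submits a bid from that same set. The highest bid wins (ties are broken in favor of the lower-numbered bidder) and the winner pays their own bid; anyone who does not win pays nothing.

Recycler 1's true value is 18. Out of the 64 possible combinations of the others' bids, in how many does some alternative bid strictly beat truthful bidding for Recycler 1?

Others bid (3, 3, 3): truth gives 0; bid 3 gives 15 > 0. Violating.
Others bid (3, 3, 12): truth gives 0; bid 12 gives 6 > 0. Violating.
Others bid (3, 12, 3): truth gives 0; bid 12 gives 6 > 0. Violating.
Others bid (3, 12, 12): truth gives 0; bid 12 gives 6 > 0. Violating.
Others bid (3, 3, 18): truth gives 0; no alternative beats it.
Others bid (3, 3, 28): truth gives 0; no alternative beats it.
(Checking all 64 profiles: 8 have a profitable deviation, 56 do not.)

8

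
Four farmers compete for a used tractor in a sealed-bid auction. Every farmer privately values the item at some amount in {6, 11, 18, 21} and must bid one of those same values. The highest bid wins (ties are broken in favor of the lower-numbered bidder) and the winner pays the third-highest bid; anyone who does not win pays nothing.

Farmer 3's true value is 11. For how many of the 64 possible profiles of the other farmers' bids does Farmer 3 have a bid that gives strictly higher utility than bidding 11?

6

Others bid (6, 6, 18): truth gives 0; bid 18 gives 5 > 0. Violating.
Others bid (6, 6, 21): truth gives 0; bid 21 gives 5 > 0. Violating.
Others bid (6, 11, 6): truth gives 0; bid 18 gives 5 > 0. Violating.
Others bid (6, 18, 6): truth gives 0; bid 21 gives 5 > 0. Violating.
Others bid (6, 6, 6): truth gives 5; no alternative beats it.
Others bid (6, 6, 11): truth gives 5; no alternative beats it.
(Checking all 64 profiles: 6 have a profitable deviation, 58 do not.)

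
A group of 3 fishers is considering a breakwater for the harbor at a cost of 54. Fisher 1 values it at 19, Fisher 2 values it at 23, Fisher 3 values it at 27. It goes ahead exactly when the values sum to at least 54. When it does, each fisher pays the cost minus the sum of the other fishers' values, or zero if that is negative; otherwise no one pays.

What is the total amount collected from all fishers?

24

Total value 69 ≥ cost 54, so it is built.
Fisher 1: others sum to 50; max(0, 54 - 50) = 4.
Fisher 2: others sum to 46; max(0, 54 - 46) = 8.
Fisher 3: others sum to 42; max(0, 54 - 42) = 12.
Total collected = 4 + 8 + 12 = 24.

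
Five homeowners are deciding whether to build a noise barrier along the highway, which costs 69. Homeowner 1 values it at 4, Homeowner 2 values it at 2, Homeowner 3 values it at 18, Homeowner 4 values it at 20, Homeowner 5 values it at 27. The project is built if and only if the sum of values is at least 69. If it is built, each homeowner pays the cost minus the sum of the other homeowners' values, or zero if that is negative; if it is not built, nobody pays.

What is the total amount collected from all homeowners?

Total value 71 ≥ cost 69, so it is built.
Homeowner 1: others sum to 67; max(0, 69 - 67) = 2.
Homeowner 2: others sum to 69; max(0, 69 - 69) = 0.
Homeowner 3: others sum to 53; max(0, 69 - 53) = 16.
Homeowner 4: others sum to 51; max(0, 69 - 51) = 18.
Homeowner 5: others sum to 44; max(0, 69 - 44) = 25.
Total collected = 2 + 0 + 16 + 18 + 25 = 61.

61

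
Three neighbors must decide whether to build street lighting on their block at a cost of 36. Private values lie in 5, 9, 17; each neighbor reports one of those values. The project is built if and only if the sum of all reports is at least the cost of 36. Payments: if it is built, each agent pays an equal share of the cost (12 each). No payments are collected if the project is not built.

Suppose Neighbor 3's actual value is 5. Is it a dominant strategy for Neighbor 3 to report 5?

Yes

Check each profile of the others' reports and compare truth against every alternative report.
Others report (17, 17): truth gives -7, best alternative gives -7.
Others report (5, 5): truth gives 0, best alternative gives 0.
Others report (5, 9): truth gives 0, best alternative gives 0.
Others report (5, 17): truth gives 0, best alternative gives 0.
Others report (9, 5): truth gives 0, best alternative gives 0.
Others report (9, 9): truth gives 0, best alternative gives 0.
(Remaining 3 profiles checked similarly; truth is weakly best in each.)
In every case the truthful report is at least as good as any alternative, so it is a dominant strategy.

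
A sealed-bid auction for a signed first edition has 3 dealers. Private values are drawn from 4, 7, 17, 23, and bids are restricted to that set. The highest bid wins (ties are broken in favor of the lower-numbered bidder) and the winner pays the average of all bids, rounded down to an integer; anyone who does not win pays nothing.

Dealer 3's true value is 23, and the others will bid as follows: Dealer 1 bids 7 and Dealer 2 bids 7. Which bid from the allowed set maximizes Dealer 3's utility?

17

Bid 4: loses, pays 0, utility 0.
Bid 7: loses, pays 0, utility 0.
Bid 17: wins, pays 10, utility 23 - 10 = 13.
Bid 23: wins, pays 12, utility 23 - 12 = 11.
The best choice is 17 with utility 13.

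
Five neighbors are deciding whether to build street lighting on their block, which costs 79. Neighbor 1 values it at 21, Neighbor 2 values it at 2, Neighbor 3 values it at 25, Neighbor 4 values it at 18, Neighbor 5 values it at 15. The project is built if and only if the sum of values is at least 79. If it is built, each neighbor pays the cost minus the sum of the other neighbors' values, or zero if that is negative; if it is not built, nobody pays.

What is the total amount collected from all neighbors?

Total value 81 ≥ cost 79, so it is built.
Neighbor 1: others sum to 60; max(0, 79 - 60) = 19.
Neighbor 2: others sum to 79; max(0, 79 - 79) = 0.
Neighbor 3: others sum to 56; max(0, 79 - 56) = 23.
Neighbor 4: others sum to 63; max(0, 79 - 63) = 16.
Neighbor 5: others sum to 66; max(0, 79 - 66) = 13.
Total collected = 19 + 0 + 23 + 16 + 13 = 71.

71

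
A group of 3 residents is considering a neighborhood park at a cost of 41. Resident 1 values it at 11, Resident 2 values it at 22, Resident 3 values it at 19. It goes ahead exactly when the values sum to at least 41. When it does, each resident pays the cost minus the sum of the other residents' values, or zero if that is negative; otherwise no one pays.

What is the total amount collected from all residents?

Total value 52 ≥ cost 41, so it is built.
Resident 1: others sum to 41; max(0, 41 - 41) = 0.
Resident 2: others sum to 30; max(0, 41 - 30) = 11.
Resident 3: others sum to 33; max(0, 41 - 33) = 8.
Total collected = 0 + 11 + 8 = 19.

19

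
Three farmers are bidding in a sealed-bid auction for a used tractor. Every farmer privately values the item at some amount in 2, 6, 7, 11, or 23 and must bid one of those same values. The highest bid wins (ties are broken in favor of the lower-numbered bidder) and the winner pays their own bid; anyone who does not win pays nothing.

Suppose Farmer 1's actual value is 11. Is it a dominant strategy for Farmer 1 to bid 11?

No

Consider the case where Farmer 2 bids 2 and Farmer 3 bids 2.
Truthful bid 11: wins, pays 11, utility 11 - 11 = 0.
Bid 2 instead: wins, pays 2, utility 11 - 2 = 9.
Since 9 > 0, bidding 2 is strictly better here, so truthful bidding is not dominant.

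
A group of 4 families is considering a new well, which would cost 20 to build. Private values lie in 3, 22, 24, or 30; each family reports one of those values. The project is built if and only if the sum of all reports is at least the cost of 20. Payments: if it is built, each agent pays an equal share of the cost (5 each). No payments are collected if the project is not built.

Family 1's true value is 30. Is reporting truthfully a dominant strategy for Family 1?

Check each profile of the others' reports and compare truth against every alternative report.
Others report (3, 3, 3): truth gives 25, best alternative gives 25.
Others report (3, 3, 22): truth gives 25, best alternative gives 25.
Others report (3, 3, 24): truth gives 25, best alternative gives 25.
Others report (3, 3, 30): truth gives 25, best alternative gives 25.
Others report (3, 22, 3): truth gives 25, best alternative gives 25.
Others report (3, 22, 22): truth gives 25, best alternative gives 25.
(Remaining 58 profiles checked similarly; truth is weakly best in each.)
In every case the truthful report is at least as good as any alternative, so it is a dominant strategy.

Yes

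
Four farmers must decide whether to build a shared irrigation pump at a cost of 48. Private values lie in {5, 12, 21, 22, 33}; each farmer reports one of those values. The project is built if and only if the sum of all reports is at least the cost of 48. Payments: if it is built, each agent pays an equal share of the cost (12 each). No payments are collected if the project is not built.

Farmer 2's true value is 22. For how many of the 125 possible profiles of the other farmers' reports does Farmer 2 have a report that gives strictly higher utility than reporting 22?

4

Others report (5, 5, 5): truth gives 0; report 33 gives 10 > 0. Violating.
Others report (5, 5, 12): truth gives 0; report 33 gives 10 > 0. Violating.
Others report (5, 12, 5): truth gives 0; report 33 gives 10 > 0. Violating.
Others report (12, 5, 5): truth gives 0; report 33 gives 10 > 0. Violating.
Others report (5, 5, 21): truth gives 10; no alternative beats it.
Others report (5, 5, 22): truth gives 10; no alternative beats it.
(Checking all 125 profiles: 4 have a profitable deviation, 121 do not.)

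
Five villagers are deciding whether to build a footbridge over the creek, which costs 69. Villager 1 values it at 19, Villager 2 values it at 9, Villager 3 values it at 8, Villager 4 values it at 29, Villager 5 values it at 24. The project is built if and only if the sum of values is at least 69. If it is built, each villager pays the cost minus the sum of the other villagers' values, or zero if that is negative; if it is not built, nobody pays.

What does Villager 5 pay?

Total value 89 ≥ cost 69, so the project is built.
The other villagers' values sum to 65.
Cost minus that sum is 69 - 65 = 4.

4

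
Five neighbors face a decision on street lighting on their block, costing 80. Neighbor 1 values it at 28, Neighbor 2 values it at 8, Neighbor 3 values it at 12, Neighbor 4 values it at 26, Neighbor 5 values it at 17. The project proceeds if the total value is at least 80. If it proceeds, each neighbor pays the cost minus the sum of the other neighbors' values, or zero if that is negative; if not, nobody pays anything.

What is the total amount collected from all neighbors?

39

Total value 91 ≥ cost 80, so it is built.
Neighbor 1: others sum to 63; max(0, 80 - 63) = 17.
Neighbor 2: others sum to 83; max(0, 80 - 83) = 0.
Neighbor 3: others sum to 79; max(0, 80 - 79) = 1.
Neighbor 4: others sum to 65; max(0, 80 - 65) = 15.
Neighbor 5: others sum to 74; max(0, 80 - 74) = 6.
Total collected = 17 + 0 + 1 + 15 + 6 = 39.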